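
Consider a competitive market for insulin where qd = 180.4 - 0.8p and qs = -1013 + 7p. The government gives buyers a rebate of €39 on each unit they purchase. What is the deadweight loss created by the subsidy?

Pre-subsidy: 180.4 - 0.8p = -1013 + 7p gives p* = 153, q* = 58.
With the rebate, buyers effectively pay pb = ps − 39, where ps is the price sellers receive.
Demand in terms of ps becomes qd = 180.4 − 0.8(ps − 39) = 211.6 - 0.8ps. Setting this equal to supply: 211.6 - 0.8ps = -1013 + 7ps, so ps = 157.
Buyers pay pb = 157 − 39 = 118; q' = -1013 + 7·157 = 86.
The subsidy expands output by 86 − 58 = 28 past the efficient level; on those units the gap between marginal cost and willingness to pay runs from 0 up to 39.
DWL = ½ × 39 × 28 = 546.

Deadweight loss = €546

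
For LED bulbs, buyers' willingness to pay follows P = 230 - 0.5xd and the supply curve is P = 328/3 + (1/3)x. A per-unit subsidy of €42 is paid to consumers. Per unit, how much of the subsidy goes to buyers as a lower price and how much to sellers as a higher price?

Pre-subsidy: 230 - 0.5x = 328/3 + (1/3)x gives x* = 144.8 and P* = 157.6.
With the rebate, buyers effectively pay Pb = Ps − 42, where Ps is the price sellers receive.
On the curves, Pb = 230 - 0.5x and Ps = 328/3 + (1/3)x; the wedge Ps − Pb = 42 gives 328/3 + (1/3)x − (230 - 0.5x) = 42, so x' = 195.2.
Then Pb = 230 − 0.5·195.2 = 132.4 and Ps = 328/3 + (1/3)·195.2 = 174.4.
Buyers' price falls by P* − Pb = 157.6 − 132.4 = 25.2; sellers' price rises by Ps − P* = 174.4 − 157.6 = 16.8.

Buyers gain €25.2 per unit; sellers gain €16.8 per unit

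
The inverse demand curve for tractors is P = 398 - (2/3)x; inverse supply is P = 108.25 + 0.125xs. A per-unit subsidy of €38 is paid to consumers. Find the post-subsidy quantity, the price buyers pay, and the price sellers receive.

x' = 414; buyers pay €122; sellers receive €160

Pre-subsidy: 398 - (2/3)x = 108.25 + 0.125x gives x* = 366 and P* = 154.
With the rebate, buyers effectively pay Pb = Ps − 38, where Ps is the price sellers receive.
On the curves, Pb = 398 - (2/3)x and Ps = 108.25 + 0.125x; the wedge Ps − Pb = 38 gives 108.25 + 0.125x − (398 - (2/3)x) = 38, so x' = 414.
Then Pb = 398 − (2/3)·414 = 122 and Ps = 108.25 + 0.125·414 = 160.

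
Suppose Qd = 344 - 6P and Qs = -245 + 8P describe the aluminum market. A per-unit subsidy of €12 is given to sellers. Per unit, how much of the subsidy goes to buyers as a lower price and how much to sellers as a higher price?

Pre-subsidy: 344 - 6P = -245 + 8P gives P* = 589/14, Q* = 641/7.
With the subsidy, sellers receive Ps = Pb + 12 for each unit, where Pb is the price buyers pay.
Supply in terms of Pb becomes Qs = -245 + 8(Pb + 12) = -149 + 8Pb. Setting this equal to demand: 344 - 6Pb = -149 + 8Pb, so Pb = 493/14.
Sellers receive Ps = 493/14 + 12 = 661/14; Q' = 344 − 6·(493/14) = 929/7.
Buyers' price falls by P* − Pb = 589/14 − 493/14 = 48/7; sellers' price rises by Ps − P* = 661/14 − 589/14 = 36/7.

Buyers gain 48/7 per unit; sellers gain 36/7 per unit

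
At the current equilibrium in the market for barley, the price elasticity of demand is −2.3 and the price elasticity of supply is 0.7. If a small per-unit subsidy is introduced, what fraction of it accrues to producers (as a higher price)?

For a small subsidy around the equilibrium, the benefit split depends on the relative slopes, which at a point are proportional to the elasticities.
Buyer share = εs/(εs + |εd|) = 0.7/(0.7 + 2.3) = 7/30; seller share = |εd|/(εs + |εd|) = 23/30.
So producers capture 23/30 of the subsidy.

Producer share = 23/30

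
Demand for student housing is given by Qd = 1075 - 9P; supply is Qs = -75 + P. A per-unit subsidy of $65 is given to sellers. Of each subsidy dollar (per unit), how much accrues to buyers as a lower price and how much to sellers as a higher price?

Pre-subsidy: 1075 - 9P = -75 + P gives P* = 115, Q* = 40.
With the subsidy, sellers receive Ps = Pb + 65 for each unit, where Pb is the price buyers pay.
Supply in terms of Pb becomes Qs = -75 + 1(Pb + 65) = -10 + Pb. Setting this equal to demand: 1075 - 9Pb = -10 + Pb, so Pb = 108.5.
Sellers receive Ps = 108.5 + 65 = 173.5; Q' = 1075 − 9·108.5 = 98.5.
Buyers' price falls by P* − Pb = 115 − 108.5 = 6.5; sellers' price rises by Ps − P* = 173.5 − 115 = 58.5.

Buyers gain $6.5 per unit; sellers gain $58.5 per unit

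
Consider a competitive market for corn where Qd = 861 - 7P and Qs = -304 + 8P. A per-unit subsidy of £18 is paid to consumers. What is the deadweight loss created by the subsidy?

Pre-subsidy: 861 - 7P = -304 + 8P gives P* = 233/3, Q* = 952/3.
With the rebate, buyers effectively pay Pb = Ps − 18, where Ps is the price sellers receive.
Demand in terms of Ps becomes Qd = 861 − 7(Ps − 18) = 987 - 7Ps. Setting this equal to supply: 987 - 7Ps = -304 + 8Ps, so Ps = 1291/15.
Buyers pay Pb = 1291/15 − 18 = 1021/15; Q' = -304 + 8·(1291/15) = 5768/15.
The subsidy expands output by 5768/15 − 952/3 = 67.2 past the efficient level; on those units the gap between marginal cost and willingness to pay runs from 0 up to 18.
DWL = ½ × 18 × 67.2 = 604.8.

Deadweight loss = £604.8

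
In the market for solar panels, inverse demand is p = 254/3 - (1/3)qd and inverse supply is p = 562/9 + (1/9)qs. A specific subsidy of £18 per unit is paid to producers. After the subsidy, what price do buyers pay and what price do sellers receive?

Buyers pay £54.5; sellers receive £72.5

Pre-subsidy: 254/3 - (1/3)q = 562/9 + (1/9)q gives q* = 50 and p* = 68.
With the subsidy, sellers receive ps = pb + 18 for each unit, where pb is the price buyers pay.
On the curves, pb = 254/3 - (1/3)q and ps = 562/9 + (1/9)q; the wedge ps − pb = 18 gives 562/9 + (1/9)q − (254/3 - (1/3)q) = 18, so q' = 90.5.
Then pb = 254/3 − (1/3)·90.5 = 54.5 and ps = 562/9 + (1/9)·90.5 = 72.5.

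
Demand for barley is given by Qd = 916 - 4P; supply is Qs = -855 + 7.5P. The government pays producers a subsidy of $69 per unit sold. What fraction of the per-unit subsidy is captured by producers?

Producer share = 8/23

Pre-subsidy: 916 - 4P = -855 + 7.5P gives P* = 154, Q* = 300.
With the subsidy, sellers receive Ps = Pb + 69 for each unit, where Pb is the price buyers pay.
Supply in terms of Pb becomes Qs = -855 + 7.5(Pb + 69) = -337.5 + 7.5Pb. Setting this equal to demand: 916 - 4Pb = -337.5 + 7.5Pb, so Pb = 109.
Sellers receive Ps = 109 + 69 = 178; Q' = 916 − 4·109 = 480.
Buyers' price falls by P* − Pb = 154 − 109 = 45; sellers' price rises by Ps − P* = 178 − 154 = 24.
So producers capture 24/69 = 8/23 of each unit of subsidy.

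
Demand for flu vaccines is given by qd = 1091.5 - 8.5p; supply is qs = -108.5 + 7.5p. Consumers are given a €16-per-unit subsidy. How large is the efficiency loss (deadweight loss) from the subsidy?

Deadweight loss = €510

Pre-subsidy: 1091.5 - 8.5p = -108.5 + 7.5p gives p* = 75, q* = 454.
With the rebate, buyers effectively pay pb = ps − 16, where ps is the price sellers receive.
Demand in terms of ps becomes qd = 1091.5 − 8.5(ps − 16) = 1227.5 - 8.5ps. Setting this equal to supply: 1227.5 - 8.5ps = -108.5 + 7.5ps, so ps = 83.5.
Buyers pay pb = 83.5 − 16 = 67.5; q' = -108.5 + 7.5·83.5 = 517.75.
The subsidy expands output by 517.75 − 454 = 63.75 past the efficient level; on those units the gap between marginal cost and willingness to pay runs from 0 up to 16.
DWL = ½ × 16 × 63.75 = 510.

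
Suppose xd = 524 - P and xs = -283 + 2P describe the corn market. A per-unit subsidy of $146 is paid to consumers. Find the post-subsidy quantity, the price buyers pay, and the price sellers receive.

x' = 1057/3; buyers pay 515/3; sellers receive 953/3

Pre-subsidy: 524 - P = -283 + 2P gives P* = 269, x* = 255.
With the rebate, buyers effectively pay Pb = Ps − 146, where Ps is the price sellers receive.
Demand in terms of Ps becomes xd = 524 − 1(Ps − 146) = 670 - Ps. Setting this equal to supply: 670 - Ps = -283 + 2Ps, so Ps = 953/3.
Buyers pay Pb = 953/3 − 146 = 515/3; x' = -283 + 2·(953/3) = 1057/3.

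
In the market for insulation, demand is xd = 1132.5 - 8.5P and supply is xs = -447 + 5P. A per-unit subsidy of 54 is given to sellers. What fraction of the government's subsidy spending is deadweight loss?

Pre-subsidy: 1132.5 - 8.5P = -447 + 5P gives P* = 117, x* = 138.
With the subsidy, sellers receive Ps = Pb + 54 for each unit, where Pb is the price buyers pay.
Supply in terms of Pb becomes xs = -447 + 5(Pb + 54) = -177 + 5Pb. Setting this equal to demand: 1132.5 - 8.5Pb = -177 + 5Pb, so Pb = 97.
Sellers receive Ps = 97 + 54 = 151; x' = 1132.5 − 8.5·97 = 308.
ΔCS = ½(138 + 308)(117 − 97) = 4460; ΔPS = ½(138 + 308)(151 − 117) = 7582.
Government spending = 54 × 308 = 16632.
DWL = ½ × 54 × (308 − 138) = 4590; fraction = 4590 / 16632 = 85/308.

DWL / government spending = 85/308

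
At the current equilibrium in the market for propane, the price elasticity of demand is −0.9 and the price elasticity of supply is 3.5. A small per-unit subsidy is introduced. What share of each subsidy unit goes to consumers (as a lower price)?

Consumer share = 35/44

For a small subsidy around the equilibrium, the benefit split depends on the relative slopes, which at a point are proportional to the elasticities.
Buyer share = εs/(εs + |εd|) = 3.5/(3.5 + 0.9) = 35/44; seller share = |εd|/(εs + |εd|) = 9/44.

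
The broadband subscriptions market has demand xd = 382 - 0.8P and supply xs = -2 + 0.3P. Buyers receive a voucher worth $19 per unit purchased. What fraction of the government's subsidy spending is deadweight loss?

DWL / government spending = 57/2939

Pre-subsidy: 382 - 0.8P = -2 + 0.3P gives P* = 3840/11, x* = 1130/11.
With the rebate, buyers effectively pay Pb = Ps − 19, where Ps is the price sellers receive.
Demand in terms of Ps becomes xd = 382 − 0.8(Ps − 19) = 397.2 - 0.8Ps. Setting this equal to supply: 397.2 - 0.8Ps = -2 + 0.3Ps, so Ps = 3992/11.
Buyers pay Pb = 3992/11 − 19 = 3783/11; x' = -2 + 0.3·(3992/11) = 5878/55.
ΔCS = ½(1130/11 + 5878/55)(3840/11 − 3783/11) = 29868/55; ΔPS = ½(1130/11 + 5878/55)(3992/11 − 3840/11) = 79648/55.
Government spending = 19 × 5878/55 = 111682/55.
DWL = ½ × 19 × (5878/55 − 1130/11) = 2166/55; fraction = (2166/55) / (111682/55) = 57/2939.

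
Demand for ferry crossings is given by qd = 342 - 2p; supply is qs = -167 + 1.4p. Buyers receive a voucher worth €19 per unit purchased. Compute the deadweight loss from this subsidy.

Pre-subsidy: 342 - 2p = -167 + 1.4p gives p* = 2545/17, q* = 724/17.
With the rebate, buyers effectively pay pb = ps − 19, where ps is the price sellers receive.
Demand in terms of ps becomes qd = 342 − 2(ps − 19) = 380 - 2ps. Setting this equal to supply: 380 - 2ps = -167 + 1.4ps, so ps = 2735/17.
Buyers pay pb = 2735/17 − 19 = 2412/17; q' = -167 + 1.4·(2735/17) = 990/17.
The subsidy expands output by 990/17 − 724/17 = 266/17 past the efficient level; on those units the gap between marginal cost and willingness to pay runs from 0 up to 19.
DWL = ½ × 19 × 266/17 = 2527/17.

Deadweight loss = 2527/17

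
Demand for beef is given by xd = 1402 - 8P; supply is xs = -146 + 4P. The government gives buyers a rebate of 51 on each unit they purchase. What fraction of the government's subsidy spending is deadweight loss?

Pre-subsidy: 1402 - 8P = -146 + 4P gives P* = 129, x* = 370.
With the rebate, buyers effectively pay Pb = Ps − 51, where Ps is the price sellers receive.
Demand in terms of Ps becomes xd = 1402 − 8(Ps − 51) = 1810 - 8Ps. Setting this equal to supply: 1810 - 8Ps = -146 + 4Ps, so Ps = 163.
Buyers pay Pb = 163 − 51 = 112; x' = -146 + 4·163 = 506.
ΔCS = ½(370 + 506)(129 − 112) = 7446; ΔPS = ½(370 + 506)(163 − 129) = 14892.
Government spending = 51 × 506 = 25806.
DWL = ½ × 51 × (506 − 370) = 3468; fraction = 3468 / 25806 = 34/253.

DWL / government spending = 34/253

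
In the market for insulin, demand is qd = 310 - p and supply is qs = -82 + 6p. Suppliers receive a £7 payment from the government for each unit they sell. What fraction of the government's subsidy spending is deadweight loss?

Pre-subsidy: 310 - p = -82 + 6p gives p* = 56, q* = 254.
With the subsidy, sellers receive ps = pb + 7 for each unit, where pb is the price buyers pay.
Supply in terms of pb becomes qs = -82 + 6(pb + 7) = -40 + 6pb. Setting this equal to demand: 310 - pb = -40 + 6pb, so pb = 50.
Sellers receive ps = 50 + 7 = 57; q' = 310 − 1·50 = 260.
ΔCS = ½(254 + 260)(56 − 50) = 1542; ΔPS = ½(254 + 260)(57 − 56) = 257.
Government spending = 7 × 260 = 1820.
DWL = ½ × 7 × (260 − 254) = 21; fraction = 21 / 1820 = 3/260.

DWL / government spending = 3/260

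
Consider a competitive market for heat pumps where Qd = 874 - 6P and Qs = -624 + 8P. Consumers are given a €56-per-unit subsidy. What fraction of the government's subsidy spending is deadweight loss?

DWL / government spending = 12/53

Pre-subsidy: 874 - 6P = -624 + 8P gives P* = 107, Q* = 232.
With the rebate, buyers effectively pay Pb = Ps − 56, where Ps is the price sellers receive.
Demand in terms of Ps becomes Qd = 874 − 6(Ps − 56) = 1210 - 6Ps. Setting this equal to supply: 1210 - 6Ps = -624 + 8Ps, so Ps = 131.
Buyers pay Pb = 131 − 56 = 75; Q' = -624 + 8·131 = 424.
ΔCS = ½(232 + 424)(107 − 75) = 10496; ΔPS = ½(232 + 424)(131 − 107) = 7872.
Government spending = 56 × 424 = 23744.
DWL = ½ × 56 × (424 − 232) = 5376; fraction = 5376 / 23744 = 12/53.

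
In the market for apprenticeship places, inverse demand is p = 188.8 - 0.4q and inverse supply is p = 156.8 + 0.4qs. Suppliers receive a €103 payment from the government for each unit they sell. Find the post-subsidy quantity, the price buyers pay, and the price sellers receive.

Pre-subsidy: 188.8 - 0.4q = 156.8 + 0.4q gives q* = 40 and p* = 172.8.
With the subsidy, sellers receive ps = pb + 103 for each unit, where pb is the price buyers pay.
On the curves, pb = 188.8 - 0.4q and ps = 156.8 + 0.4q; the wedge ps − pb = 103 gives 156.8 + 0.4q − (188.8 - 0.4q) = 103, so q' = 168.75.
Then pb = 188.8 − 0.4·168.75 = 121.3 and ps = 156.8 + 0.4·168.75 = 224.3.

q' = 168.75; buyers pay €121.3; sellers receive €224.3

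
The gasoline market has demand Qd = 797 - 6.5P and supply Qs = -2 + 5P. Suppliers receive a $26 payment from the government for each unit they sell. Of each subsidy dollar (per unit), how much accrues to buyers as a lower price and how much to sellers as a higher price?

Pre-subsidy: 797 - 6.5P = -2 + 5P gives P* = 1598/23, Q* = 7944/23.
With the subsidy, sellers receive Ps = Pb + 26 for each unit, where Pb is the price buyers pay.
Supply in terms of Pb becomes Qs = -2 + 5(Pb + 26) = 128 + 5Pb. Setting this equal to demand: 797 - 6.5Pb = 128 + 5Pb, so Pb = 1338/23.
Sellers receive Ps = 1338/23 + 26 = 1936/23; Q' = 797 − 6.5·(1338/23) = 9634/23.
Buyers' price falls by P* − Pb = 1598/23 − 1338/23 = 260/23; sellers' price rises by Ps − P* = 1936/23 − 1598/23 = 338/23.

Buyers gain 260/23 per unit; sellers gain 338/23 per unit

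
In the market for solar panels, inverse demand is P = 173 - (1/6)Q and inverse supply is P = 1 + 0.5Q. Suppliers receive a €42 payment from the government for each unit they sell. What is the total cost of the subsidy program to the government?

Government cost = €13482

Pre-subsidy: 173 - (1/6)Q = 1 + 0.5Q gives Q* = 258 and P* = 130.
With the subsidy, sellers receive Ps = Pb + 42 for each unit, where Pb is the price buyers pay.
On the curves, Pb = 173 - (1/6)Q and Ps = 1 + 0.5Q; the wedge Ps − Pb = 42 gives 1 + 0.5Q − (173 - (1/6)Q) = 42, so Q' = 321.
Then Pb = 173 − (1/6)·321 = 119.5 and Ps = 1 + 0.5·321 = 161.5.
Government outlay = subsidy × quantity = 42 × 321 = 13482.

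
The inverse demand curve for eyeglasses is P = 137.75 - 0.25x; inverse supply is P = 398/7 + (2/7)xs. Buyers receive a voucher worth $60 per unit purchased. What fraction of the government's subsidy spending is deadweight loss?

DWL / government spending = 56/263

Pre-subsidy: 137.75 - 0.25x = 398/7 + (2/7)x gives x* = 151 and P* = 100.
With the rebate, buyers effectively pay Pb = Ps − 60, where Ps is the price sellers receive.
On the curves, Pb = 137.75 - 0.25x and Ps = 398/7 + (2/7)x; the wedge Ps − Pb = 60 gives 398/7 + (2/7)x − (137.75 - 0.25x) = 60, so x' = 263.
Then Pb = 137.75 − 0.25·263 = 72 and Ps = 398/7 + (2/7)·263 = 132.
ΔCS = ½(151 + 263)(100 − 72) = 5796; ΔPS = ½(151 + 263)(132 − 100) = 6624.
Government spending = 60 × 263 = 15780.
DWL = ½ × 60 × (263 − 151) = 3360; fraction = 3360 / 15780 = 56/263.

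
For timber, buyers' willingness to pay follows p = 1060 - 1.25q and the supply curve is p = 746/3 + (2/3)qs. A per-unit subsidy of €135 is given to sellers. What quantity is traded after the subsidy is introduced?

q' = 11356/23

Pre-subsidy: 1060 - 1.25q = 746/3 + (2/3)q gives q* = 9736/23 and p* = 12210/23.
With the subsidy, sellers receive ps = pb + 135 for each unit, where pb is the price buyers pay.
On the curves, pb = 1060 - 1.25q and ps = 746/3 + (2/3)q; the wedge ps − pb = 135 gives 746/3 + (2/3)q − (1060 - 1.25q) = 135, so q' = 11356/23.
Then pb = 1060 − 1.25·(11356/23) = 10185/23 and ps = 746/3 + (2/3)·(11356/23) = 13290/23.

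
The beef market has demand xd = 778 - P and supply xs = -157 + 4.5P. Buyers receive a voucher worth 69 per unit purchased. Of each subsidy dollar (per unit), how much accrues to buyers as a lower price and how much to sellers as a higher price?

Pre-subsidy: 778 - P = -157 + 4.5P gives P* = 170, x* = 608.
With the rebate, buyers effectively pay Pb = Ps − 69, where Ps is the price sellers receive.
Demand in terms of Ps becomes xd = 778 − 1(Ps − 69) = 847 - Ps. Setting this equal to supply: 847 - Ps = -157 + 4.5Ps, so Ps = 2008/11.
Buyers pay Pb = 2008/11 − 69 = 1249/11; x' = -157 + 4.5·(2008/11) = 7309/11.
Buyers' price falls by P* − Pb = 170 − 1249/11 = 621/11; sellers' price rises by Ps − P* = 2008/11 − 170 = 138/11.

Buyers gain 621/11 per unit; sellers gain 138/11 per unit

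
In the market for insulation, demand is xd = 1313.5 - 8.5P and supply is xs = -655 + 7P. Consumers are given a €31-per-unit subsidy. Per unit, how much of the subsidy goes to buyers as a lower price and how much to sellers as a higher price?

Pre-subsidy: 1313.5 - 8.5P = -655 + 7P gives P* = 127, x* = 234.
With the rebate, buyers effectively pay Pb = Ps − 31, where Ps is the price sellers receive.
Demand in terms of Ps becomes xd = 1313.5 − 8.5(Ps − 31) = 1577 - 8.5Ps. Setting this equal to supply: 1577 - 8.5Ps = -655 + 7Ps, so Ps = 144.
Buyers pay Pb = 144 − 31 = 113; x' = -655 + 7·144 = 353.
Buyers' price falls by P* − Pb = 127 − 113 = 14; sellers' price rises by Ps − P* = 144 − 127 = 17.

Buyers gain €14 per unit; sellers gain €17 per unit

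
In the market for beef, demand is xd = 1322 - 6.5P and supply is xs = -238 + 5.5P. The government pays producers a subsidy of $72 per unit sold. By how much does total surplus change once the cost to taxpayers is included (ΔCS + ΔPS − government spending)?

Pre-subsidy: 1322 - 6.5P = -238 + 5.5P gives P* = 130, x* = 477.
With the subsidy, sellers receive Ps = Pb + 72 for each unit, where Pb is the price buyers pay.
Supply in terms of Pb becomes xs = -238 + 5.5(Pb + 72) = 158 + 5.5Pb. Setting this equal to demand: 1322 - 6.5Pb = 158 + 5.5Pb, so Pb = 97.
Sellers receive Ps = 97 + 72 = 169; x' = 1322 − 6.5·97 = 691.5.
ΔCS = ½(477 + 691.5)(130 − 97) = 19280.25; ΔPS = ½(477 + 691.5)(169 − 130) = 22785.75.
Government spending = 72 × 691.5 = 49788.
Net change = 19280.25 + 22785.75 − 49788 = -7722. The loss equals the DWL triangle ½·72·214.5.

Net change in total surplus = -$7722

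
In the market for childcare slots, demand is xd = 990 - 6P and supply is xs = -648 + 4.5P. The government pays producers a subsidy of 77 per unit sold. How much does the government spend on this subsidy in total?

Government cost = 19404

Pre-subsidy: 990 - 6P = -648 + 4.5P gives P* = 156, x* = 54.
With the subsidy, sellers receive Ps = Pb + 77 for each unit, where Pb is the price buyers pay.
Supply in terms of Pb becomes xs = -648 + 4.5(Pb + 77) = -301.5 + 4.5Pb. Setting this equal to demand: 990 - 6Pb = -301.5 + 4.5Pb, so Pb = 123.
Sellers receive Ps = 123 + 77 = 200; x' = 990 − 6·123 = 252.
Government outlay = subsidy × quantity = 77 × 252 = 19404.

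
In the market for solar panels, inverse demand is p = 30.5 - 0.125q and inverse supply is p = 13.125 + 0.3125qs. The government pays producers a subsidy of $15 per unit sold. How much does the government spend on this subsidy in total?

Pre-subsidy: 30.5 - 0.125q = 13.125 + 0.3125q gives q* = 278/7 and p* = 715/28.
With the subsidy, sellers receive ps = pb + 15 for each unit, where pb is the price buyers pay.
On the curves, pb = 30.5 - 0.125q and ps = 13.125 + 0.3125q; the wedge ps − pb = 15 gives 13.125 + 0.3125q − (30.5 - 0.125q) = 15, so q' = 74.
Then pb = 30.5 − 0.125·74 = 21.25 and ps = 13.125 + 0.3125·74 = 36.25.
Government outlay = subsidy × quantity = 15 × 74 = 1110.

Government cost = $1110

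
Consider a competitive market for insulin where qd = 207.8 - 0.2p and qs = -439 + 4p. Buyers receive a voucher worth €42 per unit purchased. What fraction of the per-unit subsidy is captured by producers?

Producer share = 1/21

Pre-subsidy: 207.8 - 0.2p = -439 + 4p gives p* = 154, q* = 177.
With the rebate, buyers effectively pay pb = ps − 42, where ps is the price sellers receive.
Demand in terms of ps becomes qd = 207.8 − 0.2(ps − 42) = 216.2 - 0.2ps. Setting this equal to supply: 216.2 - 0.2ps = -439 + 4ps, so ps = 156.
Buyers pay pb = 156 − 42 = 114; q' = -439 + 4·156 = 185.
Buyers' price falls by p* − pb = 154 − 114 = 40; sellers' price rises by ps − p* = 156 − 154 = 2.
So producers capture 2/42 = 1/21 of each unit of subsidy.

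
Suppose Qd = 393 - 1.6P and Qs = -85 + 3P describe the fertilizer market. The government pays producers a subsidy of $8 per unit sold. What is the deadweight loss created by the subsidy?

Pre-subsidy: 393 - 1.6P = -85 + 3P gives P* = 2390/23, Q* = 5215/23.
With the subsidy, sellers receive Ps = Pb + 8 for each unit, where Pb is the price buyers pay.
Supply in terms of Pb becomes Qs = -85 + 3(Pb + 8) = -61 + 3Pb. Setting this equal to demand: 393 - 1.6Pb = -61 + 3Pb, so Pb = 2270/23.
Sellers receive Ps = 2270/23 + 8 = 2454/23; Q' = 393 − 1.6·(2270/23) = 5407/23.
The subsidy expands output by 5407/23 − 5215/23 = 192/23 past the efficient level; on those units the gap between marginal cost and willingness to pay runs from 0 up to 8.
DWL = ½ × 8 × 192/23 = 768/23.

Deadweight loss = 768/23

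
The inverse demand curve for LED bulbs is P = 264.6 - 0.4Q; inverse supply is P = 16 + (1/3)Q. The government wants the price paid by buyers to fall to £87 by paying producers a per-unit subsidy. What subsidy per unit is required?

Required subsidy s = £77 per unit

At a buyer price of 87, quantity demanded is 661.5 − 2.5·87 = 444.
Sellers supply 444 only when they receive Ps = 16 + (1/3)·444 = 164.
s = Ps − Pb = 164 − 87 = 77.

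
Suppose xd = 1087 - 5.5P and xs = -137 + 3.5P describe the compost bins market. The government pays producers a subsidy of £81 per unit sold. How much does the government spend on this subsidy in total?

Government cost = £41492.25

Pre-subsidy: 1087 - 5.5P = -137 + 3.5P gives P* = 136, x* = 339.
With the subsidy, sellers receive Ps = Pb + 81 for each unit, where Pb is the price buyers pay.
Supply in terms of Pb becomes xs = -137 + 3.5(Pb + 81) = 146.5 + 3.5Pb. Setting this equal to demand: 1087 - 5.5Pb = 146.5 + 3.5Pb, so Pb = 104.5.
Sellers receive Ps = 104.5 + 81 = 185.5; x' = 1087 − 5.5·104.5 = 512.25.
Government outlay = subsidy × quantity = 81 × 512.25 = 41492.25.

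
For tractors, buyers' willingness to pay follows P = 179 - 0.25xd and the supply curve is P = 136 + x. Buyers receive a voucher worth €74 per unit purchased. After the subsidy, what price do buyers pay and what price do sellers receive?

Buyers pay €155.6; sellers receive €229.6

Pre-subsidy: 179 - 0.25x = 136 + x gives x* = 34.4 and P* = 170.4.
With the rebate, buyers effectively pay Pb = Ps − 74, where Ps is the price sellers receive.
On the curves, Pb = 179 - 0.25x and Ps = 136 + x; the wedge Ps − Pb = 74 gives 136 + x − (179 - 0.25x) = 74, so x' = 93.6.
Then Pb = 179 − 0.25·93.6 = 155.6 and Ps = 136 + 1·93.6 = 229.6.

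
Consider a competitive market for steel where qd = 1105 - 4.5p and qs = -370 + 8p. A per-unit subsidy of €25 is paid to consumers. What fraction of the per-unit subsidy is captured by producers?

Producer share = 0.36

Pre-subsidy: 1105 - 4.5p = -370 + 8p gives p* = 118, q* = 574.
With the rebate, buyers effectively pay pb = ps − 25, where ps is the price sellers receive.
Demand in terms of ps becomes qd = 1105 − 4.5(ps − 25) = 1217.5 - 4.5ps. Setting this equal to supply: 1217.5 - 4.5ps = -370 + 8ps, so ps = 127.
Buyers pay pb = 127 − 25 = 102; q' = -370 + 8·127 = 646.
Buyers' price falls by p* − pb = 118 − 102 = 16; sellers' price rises by ps − p* = 127 − 118 = 9.
So producers capture 9/25 = 0.36 of each unit of subsidy.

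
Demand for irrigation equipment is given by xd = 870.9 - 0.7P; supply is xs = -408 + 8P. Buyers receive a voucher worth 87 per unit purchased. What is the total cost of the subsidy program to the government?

Government cost = 71688

Pre-subsidy: 870.9 - 0.7P = -408 + 8P gives P* = 147, x* = 768.
With the rebate, buyers effectively pay Pb = Ps − 87, where Ps is the price sellers receive.
Demand in terms of Ps becomes xd = 870.9 − 0.7(Ps − 87) = 931.8 - 0.7Ps. Setting this equal to supply: 931.8 - 0.7Ps = -408 + 8Ps, so Ps = 154.
Buyers pay Pb = 154 − 87 = 67; x' = -408 + 8·154 = 824.
Government outlay = subsidy × quantity = 87 × 824 = 71688.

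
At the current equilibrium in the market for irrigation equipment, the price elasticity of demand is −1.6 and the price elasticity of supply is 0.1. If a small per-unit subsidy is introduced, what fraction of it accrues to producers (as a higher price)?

For a small subsidy around the equilibrium, the benefit split depends on the relative slopes, which at a point are proportional to the elasticities.
Buyer share = εs/(εs + |εd|) = 0.1/(0.1 + 1.6) = 1/17; seller share = |εd|/(εs + |εd|) = 16/17.
So producers capture 16/17 of the subsidy.

Producer share = 16/17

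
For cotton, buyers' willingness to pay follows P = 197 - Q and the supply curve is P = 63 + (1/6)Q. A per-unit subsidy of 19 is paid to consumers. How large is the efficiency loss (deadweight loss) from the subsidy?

Deadweight loss = 1083/7

Pre-subsidy: 197 - Q = 63 + (1/6)Q gives Q* = 804/7 and P* = 575/7.
With the rebate, buyers effectively pay Pb = Ps − 19, where Ps is the price sellers receive.
On the curves, Pb = 197 - Q and Ps = 63 + (1/6)Q; the wedge Ps − Pb = 19 gives 63 + (1/6)Q − (197 - Q) = 19, so Q' = 918/7.
Then Pb = 197 − 1·(918/7) = 461/7 and Ps = 63 + (1/6)·(918/7) = 594/7.
The subsidy expands output by 918/7 − 804/7 = 114/7 past the efficient level; on those units the gap between marginal cost and willingness to pay runs from 0 up to 19.
DWL = ½ × 19 × 114/7 = 1083/7.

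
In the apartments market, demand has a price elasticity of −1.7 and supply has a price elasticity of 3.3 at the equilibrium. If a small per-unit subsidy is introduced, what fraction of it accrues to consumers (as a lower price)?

Consumer share = 0.66

For a small subsidy around the equilibrium, the benefit split depends on the relative slopes, which at a point are proportional to the elasticities.
Buyer share = εs/(εs + |εd|) = 3.3/(3.3 + 1.7) = 0.66; seller share = |εd|/(εs + |εd|) = 0.34.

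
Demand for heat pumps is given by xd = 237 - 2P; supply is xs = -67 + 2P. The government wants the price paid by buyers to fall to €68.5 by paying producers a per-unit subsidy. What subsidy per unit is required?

At a buyer price of 68.5, quantity demanded is 237 − 2·68.5 = 100.
Sellers supply 100 only when they receive Ps with -67 + 2·Ps = 100, i.e. Ps = 83.5.
s = Ps − Pb = 83.5 − 68.5 = 15.

Required subsidy s = €15 per unit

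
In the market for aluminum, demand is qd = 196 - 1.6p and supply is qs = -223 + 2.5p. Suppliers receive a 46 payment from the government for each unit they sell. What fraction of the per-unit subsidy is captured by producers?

Producer share = 16/41

Pre-subsidy: 196 - 1.6p = -223 + 2.5p gives p* = 4190/41, q* = 1332/41.
With the subsidy, sellers receive ps = pb + 46 for each unit, where pb is the price buyers pay.
Supply in terms of pb becomes qs = -223 + 2.5(pb + 46) = -108 + 2.5pb. Setting this equal to demand: 196 - 1.6pb = -108 + 2.5pb, so pb = 3040/41.
Sellers receive ps = 3040/41 + 46 = 4926/41; q' = 196 − 1.6·(3040/41) = 3172/41.
Buyers' price falls by p* − pb = 4190/41 − 3040/41 = 1150/41; sellers' price rises by ps − p* = 4926/41 − 4190/41 = 736/41.
So producers capture (736/41)/46 = 16/41 of each unit of subsidy.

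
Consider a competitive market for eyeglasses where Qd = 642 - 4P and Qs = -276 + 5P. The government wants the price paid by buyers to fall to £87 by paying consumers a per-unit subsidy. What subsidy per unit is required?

At a buyer price of 87, quantity demanded is 642 − 4·87 = 294.
Sellers supply 294 only when they receive Ps with -276 + 5·Ps = 294, i.e. Ps = 114.
s = Ps − Pb = 114 − 87 = 27.

Required subsidy s = £27 per unit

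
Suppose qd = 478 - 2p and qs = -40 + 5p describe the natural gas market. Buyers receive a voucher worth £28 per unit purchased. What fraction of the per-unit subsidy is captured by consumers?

Consumer share = 5/7

Pre-subsidy: 478 - 2p = -40 + 5p gives p* = 74, q* = 330.
With the rebate, buyers effectively pay pb = ps − 28, where ps is the price sellers receive.
Demand in terms of ps becomes qd = 478 − 2(ps − 28) = 534 - 2ps. Setting this equal to supply: 534 - 2ps = -40 + 5ps, so ps = 82.
Buyers pay pb = 82 − 28 = 54; q' = -40 + 5·82 = 370.
Buyers' price falls by p* − pb = 74 − 54 = 20; sellers' price rises by ps − p* = 82 − 74 = 8.
So consumers capture 20/28 = 5/7 of each unit of subsidy.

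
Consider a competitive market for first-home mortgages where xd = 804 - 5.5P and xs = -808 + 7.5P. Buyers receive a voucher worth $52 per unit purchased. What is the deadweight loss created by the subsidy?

Deadweight loss = $4290

Pre-subsidy: 804 - 5.5P = -808 + 7.5P gives P* = 124, x* = 122.
With the rebate, buyers effectively pay Pb = Ps − 52, where Ps is the price sellers receive.
Demand in terms of Ps becomes xd = 804 − 5.5(Ps − 52) = 1090 - 5.5Ps. Setting this equal to supply: 1090 - 5.5Ps = -808 + 7.5Ps, so Ps = 146.
Buyers pay Pb = 146 − 52 = 94; x' = -808 + 7.5·146 = 287.
The subsidy expands output by 287 − 122 = 165 past the efficient level; on those units the gap between marginal cost and willingness to pay runs from 0 up to 52.
DWL = ½ × 52 × 165 = 4290.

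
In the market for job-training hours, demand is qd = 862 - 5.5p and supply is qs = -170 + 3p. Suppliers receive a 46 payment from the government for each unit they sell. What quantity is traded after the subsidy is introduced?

q' = 4820/17

Pre-subsidy: 862 - 5.5p = -170 + 3p gives p* = 2064/17, q* = 3302/17.
With the subsidy, sellers receive ps = pb + 46 for each unit, where pb is the price buyers pay.
Supply in terms of pb becomes qs = -170 + 3(pb + 46) = -32 + 3pb. Setting this equal to demand: 862 - 5.5pb = -32 + 3pb, so pb = 1788/17.
Sellers receive ps = 1788/17 + 46 = 2570/17; q' = 862 − 5.5·(1788/17) = 4820/17.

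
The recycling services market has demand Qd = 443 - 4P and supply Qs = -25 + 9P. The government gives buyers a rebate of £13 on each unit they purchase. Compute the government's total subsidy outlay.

Government cost = £4355

Pre-subsidy: 443 - 4P = -25 + 9P gives P* = 36, Q* = 299.
With the rebate, buyers effectively pay Pb = Ps − 13, where Ps is the price sellers receive.
Demand in terms of Ps becomes Qd = 443 − 4(Ps − 13) = 495 - 4Ps. Setting this equal to supply: 495 - 4Ps = -25 + 9Ps, so Ps = 40.
Buyers pay Pb = 40 − 13 = 27; Q' = -25 + 9·40 = 335.
Government outlay = subsidy × quantity = 13 × 335 = 4355.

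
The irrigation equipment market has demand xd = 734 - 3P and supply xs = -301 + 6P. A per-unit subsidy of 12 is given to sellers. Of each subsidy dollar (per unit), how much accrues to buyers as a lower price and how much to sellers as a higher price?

Buyers gain 8 per unit; sellers gain 4 per unit

Pre-subsidy: 734 - 3P = -301 + 6P gives P* = 115, x* = 389.
With the subsidy, sellers receive Ps = Pb + 12 for each unit, where Pb is the price buyers pay.
Supply in terms of Pb becomes xs = -301 + 6(Pb + 12) = -229 + 6Pb. Setting this equal to demand: 734 - 3Pb = -229 + 6Pb, so Pb = 107.
Sellers receive Ps = 107 + 12 = 119; x' = 734 − 3·107 = 413.
Buyers' price falls by P* − Pb = 115 − 107 = 8; sellers' price rises by Ps − P* = 119 − 115 = 4.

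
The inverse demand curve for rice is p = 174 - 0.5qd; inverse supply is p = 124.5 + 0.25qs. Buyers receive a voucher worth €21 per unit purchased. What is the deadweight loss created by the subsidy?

Pre-subsidy: 174 - 0.5q = 124.5 + 0.25q gives q* = 66 and p* = 141.
With the rebate, buyers effectively pay pb = ps − 21, where ps is the price sellers receive.
On the curves, pb = 174 - 0.5q and ps = 124.5 + 0.25q; the wedge ps − pb = 21 gives 124.5 + 0.25q − (174 - 0.5q) = 21, so q' = 94.
Then pb = 174 − 0.5·94 = 127 and ps = 124.5 + 0.25·94 = 148.
The subsidy expands output by 94 − 66 = 28 past the efficient level; on those units the gap between marginal cost and willingness to pay runs from 0 up to 21.
DWL = ½ × 21 × 28 = 294.

Deadweight loss = €294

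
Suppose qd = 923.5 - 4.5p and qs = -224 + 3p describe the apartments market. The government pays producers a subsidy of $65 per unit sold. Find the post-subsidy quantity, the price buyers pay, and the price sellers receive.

q' = 352; buyers pay $127; sellers receive $192

Pre-subsidy: 923.5 - 4.5p = -224 + 3p gives p* = 153, q* = 235.
With the subsidy, sellers receive ps = pb + 65 for each unit, where pb is the price buyers pay.
Supply in terms of pb becomes qs = -224 + 3(pb + 65) = -29 + 3pb. Setting this equal to demand: 923.5 - 4.5pb = -29 + 3pb, so pb = 127.
Sellers receive ps = 127 + 65 = 192; q' = 923.5 − 4.5·127 = 352.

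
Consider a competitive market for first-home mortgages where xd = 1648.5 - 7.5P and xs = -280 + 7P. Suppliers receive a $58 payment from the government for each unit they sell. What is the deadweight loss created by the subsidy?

Deadweight loss = $6090

Pre-subsidy: 1648.5 - 7.5P = -280 + 7P gives P* = 133, x* = 651.
With the subsidy, sellers receive Ps = Pb + 58 for each unit, where Pb is the price buyers pay.
Supply in terms of Pb becomes xs = -280 + 7(Pb + 58) = 126 + 7Pb. Setting this equal to demand: 1648.5 - 7.5Pb = 126 + 7Pb, so Pb = 105.
Sellers receive Ps = 105 + 58 = 163; x' = 1648.5 − 7.5·105 = 861.
The subsidy expands output by 861 − 651 = 210 past the efficient level; on those units the gap between marginal cost and willingness to pay runs from 0 up to 58.
DWL = ½ × 58 × 210 = 6090.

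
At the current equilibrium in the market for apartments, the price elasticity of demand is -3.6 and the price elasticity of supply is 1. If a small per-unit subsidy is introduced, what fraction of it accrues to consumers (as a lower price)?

For a small subsidy around the equilibrium, the benefit split depends on the relative slopes, which at a point are proportional to the elasticities.
Buyer share = εs/(εs + |εd|) = 1/(1 + 3.6) = 5/23; seller share = |εd|/(εs + |εd|) = 18/23.

Consumer share = 5/23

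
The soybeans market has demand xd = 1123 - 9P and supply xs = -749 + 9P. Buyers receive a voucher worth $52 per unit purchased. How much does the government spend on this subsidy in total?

Government cost = $21892

Pre-subsidy: 1123 - 9P = -749 + 9P gives P* = 104, x* = 187.
With the rebate, buyers effectively pay Pb = Ps − 52, where Ps is the price sellers receive.
Demand in terms of Ps becomes xd = 1123 − 9(Ps − 52) = 1591 - 9Ps. Setting this equal to supply: 1591 - 9Ps = -749 + 9Ps, so Ps = 130.
Buyers pay Pb = 130 − 52 = 78; x' = -749 + 9·130 = 421.
Government outlay = subsidy × quantity = 52 × 421 = 21892.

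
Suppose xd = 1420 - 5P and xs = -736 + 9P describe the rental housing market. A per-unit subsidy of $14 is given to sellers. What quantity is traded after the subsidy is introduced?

Pre-subsidy: 1420 - 5P = -736 + 9P gives P* = 154, x* = 650.
With the subsidy, sellers receive Ps = Pb + 14 for each unit, where Pb is the price buyers pay.
Supply in terms of Pb becomes xs = -736 + 9(Pb + 14) = -610 + 9Pb. Setting this equal to demand: 1420 - 5Pb = -610 + 9Pb, so Pb = 145.
Sellers receive Ps = 145 + 14 = 159; x' = 1420 − 5·145 = 695.

x' = 695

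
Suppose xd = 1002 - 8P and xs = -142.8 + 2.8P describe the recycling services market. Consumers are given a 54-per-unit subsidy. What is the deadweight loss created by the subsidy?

Pre-subsidy: 1002 - 8P = -142.8 + 2.8P gives P* = 106, x* = 154.
With the rebate, buyers effectively pay Pb = Ps − 54, where Ps is the price sellers receive.
Demand in terms of Ps becomes xd = 1002 − 8(Ps − 54) = 1434 - 8Ps. Setting this equal to supply: 1434 - 8Ps = -142.8 + 2.8Ps, so Ps = 146.
Buyers pay Pb = 146 − 54 = 92; x' = -142.8 + 2.8·146 = 266.
The subsidy expands output by 266 − 154 = 112 past the efficient level; on those units the gap between marginal cost and willingness to pay runs from 0 up to 54.
DWL = ½ × 54 × 112 = 3024.

Deadweight loss = 3024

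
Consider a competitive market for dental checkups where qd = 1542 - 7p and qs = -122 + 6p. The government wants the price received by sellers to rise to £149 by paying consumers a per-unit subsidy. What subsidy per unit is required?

At a seller price of 149, quantity supplied is -122 + 6·149 = 772.
Buyers absorb 772 only when they pay pb with 1542 − 7·pb = 772, i.e. pb = 110.
s = ps − pb = 149 − 110 = 39.

Required subsidy s = £39 per unit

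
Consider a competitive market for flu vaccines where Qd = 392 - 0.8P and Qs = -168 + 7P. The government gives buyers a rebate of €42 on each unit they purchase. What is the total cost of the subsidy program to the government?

Government cost = 199136/13

Pre-subsidy: 392 - 0.8P = -168 + 7P gives P* = 2800/39, Q* = 13048/39.
With the rebate, buyers effectively pay Pb = Ps − 42, where Ps is the price sellers receive.
Demand in terms of Ps becomes Qd = 392 − 0.8(Ps − 42) = 425.6 - 0.8Ps. Setting this equal to supply: 425.6 - 0.8Ps = -168 + 7Ps, so Ps = 2968/39.
Buyers pay Pb = 2968/39 − 42 = 1330/39; Q' = -168 + 7·(2968/39) = 14224/39.
Government outlay = subsidy × quantity = 42 × 14224/39 = 199136/13.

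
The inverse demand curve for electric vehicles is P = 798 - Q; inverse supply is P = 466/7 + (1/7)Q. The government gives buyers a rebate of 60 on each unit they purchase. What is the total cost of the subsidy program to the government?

Government cost = 41550

Pre-subsidy: 798 - Q = 466/7 + (1/7)Q gives Q* = 640 and P* = 158.
With the rebate, buyers effectively pay Pb = Ps − 60, where Ps is the price sellers receive.
On the curves, Pb = 798 - Q and Ps = 466/7 + (1/7)Q; the wedge Ps − Pb = 60 gives 466/7 + (1/7)Q − (798 - Q) = 60, so Q' = 692.5.
Then Pb = 798 − 1·692.5 = 105.5 and Ps = 466/7 + (1/7)·692.5 = 165.5.
Government outlay = subsidy × quantity = 60 × 692.5 = 41550.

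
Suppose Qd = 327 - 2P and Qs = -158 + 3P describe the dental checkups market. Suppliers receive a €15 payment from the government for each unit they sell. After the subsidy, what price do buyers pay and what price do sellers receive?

Buyers pay €88; sellers receive €103

Pre-subsidy: 327 - 2P = -158 + 3P gives P* = 97, Q* = 133.
With the subsidy, sellers receive Ps = Pb + 15 for each unit, where Pb is the price buyers pay.
Supply in terms of Pb becomes Qs = -158 + 3(Pb + 15) = -113 + 3Pb. Setting this equal to demand: 327 - 2Pb = -113 + 3Pb, so Pb = 88.
Sellers receive Ps = 88 + 15 = 103; Q' = 327 − 2·88 = 151.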